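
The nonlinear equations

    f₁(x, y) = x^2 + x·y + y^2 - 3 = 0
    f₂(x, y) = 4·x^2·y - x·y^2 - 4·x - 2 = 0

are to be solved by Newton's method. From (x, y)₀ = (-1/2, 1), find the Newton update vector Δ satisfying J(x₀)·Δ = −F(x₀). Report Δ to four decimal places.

(0.5000, 1.5000)

At (-1/2, 1): F = (-2.2500, 1.5000).
Jacobian J = [[2·x + y, x + 2·y], [8·x·y - y^2 - 4, 4·x^2 - 2·x·y]].
At the point, J = [[0.0000, 1.5000], [-9.0000, 2.0000]] (det J = 13.5000).
Solving J·Δ = −F gives Δ = (0.5000, 1.5000).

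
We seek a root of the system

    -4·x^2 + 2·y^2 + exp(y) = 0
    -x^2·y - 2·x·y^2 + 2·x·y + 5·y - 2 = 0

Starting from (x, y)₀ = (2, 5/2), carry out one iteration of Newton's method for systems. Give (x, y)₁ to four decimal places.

At (2, 5/2): F = (8.682494, -14.5000).
Jacobian J = [[-8·x, 4·y + exp(y)], [-2·x·y - 2·y^2 + 2·y, -x^2 - 4·x·y + 2·x + 5]].
At the point, J = [[-16.0000, 22.182494], [-17.5000, -15.0000]] (det J = 628.193644).
Solving J·Δ = −F gives Δ = (-0.3047, -0.6112).
Then the next iterate is (x, y)₁ = (1.6953, 1.8888).

(1.6953, 1.8888)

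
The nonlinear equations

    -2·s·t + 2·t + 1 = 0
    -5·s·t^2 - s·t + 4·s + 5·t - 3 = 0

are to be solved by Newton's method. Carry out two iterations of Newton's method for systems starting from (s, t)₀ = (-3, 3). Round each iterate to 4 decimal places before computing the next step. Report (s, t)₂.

At (-3, 3): F = (25.0000, 144.0000).
Jacobian J = [[-2·t, -2·s + 2], [-5·t^2 - t + 4, -10·s·t - s + 5]].
At the point, J = [[-6.0000, 8.0000], [-44.0000, 98.0000]] (det J = -236.0000).
Solving J·Δ = −F gives Δ = (5.5000, 1.0000).
Then the next iterate is (s, t)₁ = (2.5000, 4.0000).
Round to (2.5000, 4.0000) and repeat: F = (-11.0000, -183.0000), J = [[-8.0000, -3.0000], [-80.0000, -97.5000]].
Δ = (-0.9694, -1.0815), so (s, t)₂ = (1.5306, 2.9185).

(1.5306, 2.9185)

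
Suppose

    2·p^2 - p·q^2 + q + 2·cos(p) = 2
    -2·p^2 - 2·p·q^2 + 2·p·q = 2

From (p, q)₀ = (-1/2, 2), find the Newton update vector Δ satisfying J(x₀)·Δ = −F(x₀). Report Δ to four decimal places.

(1.5636, 1.2091)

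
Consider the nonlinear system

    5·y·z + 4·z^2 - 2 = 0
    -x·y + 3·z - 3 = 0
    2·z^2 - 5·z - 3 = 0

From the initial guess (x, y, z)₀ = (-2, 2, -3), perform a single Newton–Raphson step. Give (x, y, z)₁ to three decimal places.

At (-2, 2, -3): F = (4.000, -8.000, 30.000).
Jacobian J = [[0, 5·z, 5·y + 8·z], [-y, -x, 3], [0, 0, 4·z - 5]].
At the point, J = [[0.000, -15.000, -14.000], [-2.000, 2.000, 3.000], [0.000, 0.000, -17.000]] (det J = 510.000).
Solving J·Δ = −F gives Δ = (-2.733, -1.380, 1.765).
Then the next iterate is (x, y, z)₁ = (-4.733, 0.620, -1.235).

(-4.733, 0.620, -1.235)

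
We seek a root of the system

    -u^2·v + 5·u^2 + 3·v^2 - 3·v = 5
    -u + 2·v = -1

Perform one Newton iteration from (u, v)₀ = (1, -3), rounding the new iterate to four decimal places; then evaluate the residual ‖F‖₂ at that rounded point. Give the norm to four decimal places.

102.9780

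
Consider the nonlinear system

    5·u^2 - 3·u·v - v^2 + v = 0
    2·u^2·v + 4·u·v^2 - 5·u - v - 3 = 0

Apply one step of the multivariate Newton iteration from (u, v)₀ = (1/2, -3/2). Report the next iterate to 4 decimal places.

At (1/2, -3/2): F = (-0.2500, -0.2500).
Jacobian J = [[10·u - 3·v, -3·u - 2·v + 1], [4·u·v + 4·v^2 - 5, 2·u^2 + 8·u·v - 1]].
At the point, J = [[9.5000, 2.5000], [1.0000, -6.5000]] (det J = -64.2500).
Solving J·Δ = −F gives Δ = (0.0350, -0.0331).
Then the next iterate is (u, v)₁ = (0.5350, -1.5331).

(0.5350, -1.5331)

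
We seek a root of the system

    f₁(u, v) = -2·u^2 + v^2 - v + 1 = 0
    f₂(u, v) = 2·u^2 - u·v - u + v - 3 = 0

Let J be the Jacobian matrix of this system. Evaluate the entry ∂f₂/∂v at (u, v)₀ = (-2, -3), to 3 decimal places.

3.000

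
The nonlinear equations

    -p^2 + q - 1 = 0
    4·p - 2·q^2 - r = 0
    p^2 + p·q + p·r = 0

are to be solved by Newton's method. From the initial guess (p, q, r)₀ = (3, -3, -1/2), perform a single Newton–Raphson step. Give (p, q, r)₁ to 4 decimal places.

(1.0322, -1.8068, 0.4467)

At (3, -3, -1/2): F = (-13.0000, -5.5000, -1.5000).
Jacobian J = [[-2·p, 1, 0], [4, -4·q, -1], [2·p + q + r, p, p]].
At the point, J = [[-6.0000, 1.0000, 0.0000], [4.0000, 12.0000, -1.0000], [2.5000, 3.0000, 3.0000]] (det J = -248.5000).
Solving J·Δ = −F gives Δ = (-1.9678, 1.1932, 0.9467).
Then the next iterate is (p, q, r)₁ = (1.0322, -1.8068, 0.4467).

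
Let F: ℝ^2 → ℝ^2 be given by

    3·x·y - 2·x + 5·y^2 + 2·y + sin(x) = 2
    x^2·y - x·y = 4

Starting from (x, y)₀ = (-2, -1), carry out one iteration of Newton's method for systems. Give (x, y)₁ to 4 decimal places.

(0.1186, -1.0989)

At (-2, -1): F = (10.090703, -10.0000).
Jacobian J = [[3·y + cos(x) - 2, 3·x + 10·y + 2], [2·x·y - y, x^2 - x]].
At the point, J = [[-5.416147, -14.0000], [5.0000, 6.0000]] (det J = 37.503119).
Solving J·Δ = −F gives Δ = (2.1186, -0.0989).
Then the next iterate is (x, y)₁ = (0.1186, -1.0989).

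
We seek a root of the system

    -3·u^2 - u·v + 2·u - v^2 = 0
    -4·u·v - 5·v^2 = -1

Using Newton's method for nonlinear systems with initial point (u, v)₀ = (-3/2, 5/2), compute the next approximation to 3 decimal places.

At (-3/2, 5/2): F = (-12.250, -15.250).
Jacobian J = [[-6·u - v + 2, -u - 2·v], [-4·v, -4·u - 10·v]].
At the point, J = [[8.500, -3.500], [-10.000, -19.000]] (det J = -196.500).
Solving J·Δ = −F gives Δ = (0.913, -1.283).
Then the next iterate is (u, v)₁ = (-0.587, 1.217).

(-0.587, 1.217)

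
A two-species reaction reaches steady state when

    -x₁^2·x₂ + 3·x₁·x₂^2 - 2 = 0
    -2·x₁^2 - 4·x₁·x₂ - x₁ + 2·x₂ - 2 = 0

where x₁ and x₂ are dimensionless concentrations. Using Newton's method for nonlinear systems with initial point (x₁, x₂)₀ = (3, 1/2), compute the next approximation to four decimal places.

(1.1111, 0.5333)

At (3, 1/2): F = (-4.2500, -28.0000).
Jacobian J = [[-2·x₁·x₂ + 3·x₂^2, -x₁^2 + 6·x₁·x₂], [-4·x₁ - 4·x₂ - 1, -4·x₁ + 2]].
At the point, J = [[-2.2500, 0.0000], [-15.0000, -10.0000]] (det J = 22.5000).
Solving J·Δ = −F gives Δ = (-1.8889, 0.0333).
Then the next iterate is (x₁, x₂)₁ = (1.1111, 0.5333).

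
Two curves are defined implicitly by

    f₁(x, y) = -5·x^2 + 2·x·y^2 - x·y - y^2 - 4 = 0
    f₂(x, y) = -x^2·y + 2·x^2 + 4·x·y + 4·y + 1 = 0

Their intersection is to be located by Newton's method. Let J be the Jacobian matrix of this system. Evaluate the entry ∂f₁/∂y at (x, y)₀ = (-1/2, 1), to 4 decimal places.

-3.5000

∂f₁/∂y = 4·x·y - x - 2·y.
At (-1/2, 1) this is -3.5000.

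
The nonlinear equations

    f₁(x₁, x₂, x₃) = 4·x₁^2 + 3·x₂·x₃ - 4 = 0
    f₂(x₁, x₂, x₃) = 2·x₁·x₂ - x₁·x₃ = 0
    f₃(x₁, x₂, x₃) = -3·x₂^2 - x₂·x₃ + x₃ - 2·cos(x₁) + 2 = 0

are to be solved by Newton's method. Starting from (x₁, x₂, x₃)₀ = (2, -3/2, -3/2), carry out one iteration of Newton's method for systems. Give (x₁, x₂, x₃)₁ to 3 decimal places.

(1.195, -0.766, -0.929)

At (2, -3/2, -3/2): F = (18.750, -3.000, -7.66771).
Jacobian J = [[8·x₁, 3·x₃, 3·x₂], [2·x₂ - x₃, 2·x₁, -x₁], [2·sin(x₁), -6·x₂ - x₃, -x₂ + 1]].
At the point, J = [[16.000, -4.500, -4.500], [-1.500, 4.000, -2.000], [1.81859, 10.500, 2.500]] (det J = 599.10206).
Solving J·Δ = −F gives Δ = (-0.805, 0.734, 0.571).
Then the next iterate is (x₁, x₂, x₃)₁ = (1.195, -0.766, -0.929).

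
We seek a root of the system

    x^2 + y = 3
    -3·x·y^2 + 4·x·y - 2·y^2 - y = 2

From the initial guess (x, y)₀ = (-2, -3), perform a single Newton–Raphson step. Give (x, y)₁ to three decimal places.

At (-2, -3): F = (-2.000, 61.000).
Jacobian J = [[2·x, 1], [-3·y^2 + 4·y, -6·x·y + 4·x - 4·y - 1]].
At the point, J = [[-4.000, 1.000], [-39.000, -33.000]] (det J = 171.000).
Solving J·Δ = −F gives Δ = (-0.029, 1.883).
Then the next iterate is (x, y)₁ = (-2.029, -1.117).

(-2.029, -1.117)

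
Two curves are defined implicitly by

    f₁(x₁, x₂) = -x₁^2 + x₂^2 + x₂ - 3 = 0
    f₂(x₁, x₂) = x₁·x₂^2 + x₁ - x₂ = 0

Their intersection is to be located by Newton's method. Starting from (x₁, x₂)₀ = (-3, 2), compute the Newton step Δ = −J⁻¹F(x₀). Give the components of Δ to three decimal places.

(1.583, -0.699)

At (-3, 2): F = (-6.000, -17.000).
Jacobian J = [[-2·x₁, 2·x₂ + 1], [x₂^2 + 1, 2·x₁·x₂ - 1]].
At the point, J = [[6.000, 5.000], [5.000, -13.000]] (det J = -103.000).
Solving J·Δ = −F gives Δ = (1.583, -0.699).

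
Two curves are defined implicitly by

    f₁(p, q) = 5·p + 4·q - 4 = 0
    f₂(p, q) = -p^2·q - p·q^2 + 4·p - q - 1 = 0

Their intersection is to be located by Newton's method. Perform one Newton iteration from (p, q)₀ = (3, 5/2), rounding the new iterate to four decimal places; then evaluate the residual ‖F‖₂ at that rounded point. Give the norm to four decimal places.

25.8181

At (3, 5/2): F = (21.0000, -32.7500).
Jacobian J = [[5, 4], [-2·p·q - q^2 + 4, -p^2 - 2·p·q - 1]].
At the point, J = [[5.0000, 4.0000], [-17.2500, -25.0000]] (det J = -56.0000).
Solving J·Δ = −F gives Δ = (-7.0357, 3.5446).
Then the next iterate is (p, q)₁ = (-4.0357, 6.0446).
Re-evaluating at (-4.0357, 6.0446): F = (-0.0001, 25.818093), so ‖F‖₂ = 25.8181.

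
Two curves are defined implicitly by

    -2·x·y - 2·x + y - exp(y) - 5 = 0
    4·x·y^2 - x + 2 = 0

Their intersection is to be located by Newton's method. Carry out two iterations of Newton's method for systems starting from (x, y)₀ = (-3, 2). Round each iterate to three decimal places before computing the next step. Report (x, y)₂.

(-1.584, 0.981)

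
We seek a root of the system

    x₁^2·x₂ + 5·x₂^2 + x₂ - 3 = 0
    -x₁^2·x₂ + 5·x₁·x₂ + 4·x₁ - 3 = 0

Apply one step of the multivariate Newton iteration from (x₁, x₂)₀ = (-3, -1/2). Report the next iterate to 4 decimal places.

(-0.2558, -0.7965)

At (-3, -1/2): F = (-6.7500, -3.0000).
Jacobian J = [[2·x₁·x₂, x₁^2 + 10·x₂ + 1], [-2·x₁·x₂ + 5·x₂ + 4, -x₁^2 + 5·x₁]].
At the point, J = [[3.0000, 5.0000], [-1.5000, -24.0000]] (det J = -64.5000).
Solving J·Δ = −F gives Δ = (2.7442, -0.2965).
Then the next iterate is (x₁, x₂)₁ = (-0.2558, -0.7965).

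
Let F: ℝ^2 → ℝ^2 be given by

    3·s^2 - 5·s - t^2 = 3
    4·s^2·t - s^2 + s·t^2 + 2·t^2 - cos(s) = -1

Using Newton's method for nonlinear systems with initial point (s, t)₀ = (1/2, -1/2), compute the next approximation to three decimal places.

At (1/2, -1/2): F = (-5.000, -0.00258).
Jacobian J = [[6·s - 5, -2·t], [8·s·t - 2·s + t^2 + sin(s), 4·s^2 + 2·s·t + 4·t]].
At the point, J = [[-2.000, 1.000], [-2.27057, -1.500]] (det J = 5.27057).
Solving J·Δ = −F gives Δ = (-1.423, 2.153).
Then the next iterate is (s, t)₁ = (-0.923, 1.653).

(-0.923, 1.653)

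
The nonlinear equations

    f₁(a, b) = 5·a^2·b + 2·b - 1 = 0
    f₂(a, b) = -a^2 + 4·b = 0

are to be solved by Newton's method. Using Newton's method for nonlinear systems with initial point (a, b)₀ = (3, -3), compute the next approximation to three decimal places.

At (3, -3): F = (-142.000, -21.000).
Jacobian J = [[10·a·b, 5·a^2 + 2], [-2·a, 4]].
At the point, J = [[-90.000, 47.000], [-6.000, 4.000]] (det J = -78.000).
Solving J·Δ = −F gives Δ = (5.372, 13.308).
Then the next iterate is (a, b)₁ = (8.372, 10.308).

(8.372, 10.308)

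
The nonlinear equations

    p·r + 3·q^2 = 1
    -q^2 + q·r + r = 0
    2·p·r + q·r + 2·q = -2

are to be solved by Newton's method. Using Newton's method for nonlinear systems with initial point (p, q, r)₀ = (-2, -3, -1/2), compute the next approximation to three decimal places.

At (-2, -3, -1/2): F = (27.000, -8.000, -0.500).
Jacobian J = [[r, 6·q, p], [0, -2·q + r, q + 1], [2·r, r + 2, 2·p + q]].
At the point, J = [[-0.500, -18.000, -2.000], [0.000, 5.500, -2.000], [-1.000, 1.500, -7.000]] (det J = -29.250).
Solving J·Δ = −F gives Δ = (1.709, 1.453, -0.004).
Then the next iterate is (p, q, r)₁ = (-0.291, -1.547, -0.504).

(-0.291, -1.547, -0.504)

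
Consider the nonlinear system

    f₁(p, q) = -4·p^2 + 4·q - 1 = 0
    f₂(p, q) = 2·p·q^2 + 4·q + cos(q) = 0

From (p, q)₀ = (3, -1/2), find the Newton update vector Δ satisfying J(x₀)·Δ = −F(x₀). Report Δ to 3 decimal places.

At (3, -1/2): F = (-39.000, 0.37758).
Jacobian J = [[-8·p, 4], [2·q^2, 4·p·q - sin(q) + 4]].
At the point, J = [[-24.000, 4.000], [0.500, -1.52057]] (det J = 34.49379).
Solving J·Δ = −F gives Δ = (-1.675, -0.303).

(-1.675, -0.303)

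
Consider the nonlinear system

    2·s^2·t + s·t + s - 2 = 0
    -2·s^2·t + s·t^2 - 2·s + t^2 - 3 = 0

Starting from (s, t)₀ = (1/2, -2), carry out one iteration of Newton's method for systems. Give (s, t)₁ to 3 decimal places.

At (1/2, -2): F = (-3.500, 3.000).
Jacobian J = [[4·s·t + t + 1, 2·s^2 + s], [-4·s·t + t^2 - 2, -2·s^2 + 2·s·t + 2·t]].
At the point, J = [[-5.000, 1.000], [6.000, -6.500]] (det J = 26.500).
Solving J·Δ = −F gives Δ = (-0.745, -0.226).
Then the next iterate is (s, t)₁ = (-0.245, -2.226).

(-0.245, -2.226)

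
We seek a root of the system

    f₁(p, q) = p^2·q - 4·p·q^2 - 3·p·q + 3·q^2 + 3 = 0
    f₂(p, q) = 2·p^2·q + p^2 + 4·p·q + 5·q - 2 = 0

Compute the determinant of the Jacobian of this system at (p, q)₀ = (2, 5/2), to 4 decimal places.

J = [[2·p·q - 4·q^2 - 3·q, p^2 - 8·p·q - 3·p + 6·q], [4·p·q + 2·p + 4·q, 2·p^2 + 4·p + 5]].
At the point, J = [[-22.5000, -27.0000], [34.0000, 21.0000]].
det J = 445.5000.

445.5000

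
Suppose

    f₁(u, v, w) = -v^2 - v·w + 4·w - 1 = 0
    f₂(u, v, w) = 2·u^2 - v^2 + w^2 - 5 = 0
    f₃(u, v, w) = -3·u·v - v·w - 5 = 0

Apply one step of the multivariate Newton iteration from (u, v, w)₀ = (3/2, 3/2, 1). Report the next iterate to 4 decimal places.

At (3/2, 3/2, 1): F = (-0.7500, -1.7500, -13.2500).
Jacobian J = [[0, -2·v - w, -v + 4], [4·u, -2·v, 2·w], [-3·v, -3·u - w, -v]].
At the point, J = [[0.0000, -4.0000, 2.5000], [6.0000, -3.0000, 2.0000], [-4.5000, -5.5000, -1.5000]] (det J = -116.2500).
Solving J·Δ = −F gives Δ = (0.2543, -1.8790, -2.7065).
Then the next iterate is (u, v, w)₁ = (1.7543, -0.3790, -1.7065).

(1.7543, -0.3790, -1.7065)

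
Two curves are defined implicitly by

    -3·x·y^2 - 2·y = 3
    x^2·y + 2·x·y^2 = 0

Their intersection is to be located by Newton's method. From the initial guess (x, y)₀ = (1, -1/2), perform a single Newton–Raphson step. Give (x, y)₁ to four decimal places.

(-1.2000, 0.6000)

At (1, -1/2): F = (-2.7500, 0.0000).
Jacobian J = [[-3·y^2, -6·x·y - 2], [2·x·y + 2·y^2, x^2 + 4·x·y]].
At the point, J = [[-0.7500, 1.0000], [-0.5000, -1.0000]] (det J = 1.2500).
Solving J·Δ = −F gives Δ = (-2.2000, 1.1000).
Then the next iterate is (x, y)₁ = (-1.2000, 0.6000).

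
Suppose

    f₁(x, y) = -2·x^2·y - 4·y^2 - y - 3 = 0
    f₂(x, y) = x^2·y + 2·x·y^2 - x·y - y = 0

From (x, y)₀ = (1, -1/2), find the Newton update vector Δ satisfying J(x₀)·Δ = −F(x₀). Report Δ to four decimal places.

(1.0833, 0.3333)

At (1, -1/2): F = (-2.5000, 1.0000).
Jacobian J = [[-4·x·y, -2·x^2 - 8·y - 1], [2·x·y + 2·y^2 - y, x^2 + 4·x·y - x - 1]].
At the point, J = [[2.0000, 1.0000], [0.0000, -3.0000]] (det J = -6.0000).
Solving J·Δ = −F gives Δ = (1.0833, 0.3333).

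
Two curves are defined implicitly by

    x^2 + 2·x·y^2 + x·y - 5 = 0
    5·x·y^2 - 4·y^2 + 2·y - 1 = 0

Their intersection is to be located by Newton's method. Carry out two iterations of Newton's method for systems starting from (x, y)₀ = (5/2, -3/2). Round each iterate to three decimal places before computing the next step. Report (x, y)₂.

At (5/2, -3/2): F = (8.750, 15.125).
Jacobian J = [[2·x + 2·y^2 + y, 4·x·y + x], [5·y^2, 10·x·y - 8·y + 2]].
At the point, J = [[8.000, -12.500], [11.250, -23.500]] (det J = -47.375).
Solving J·Δ = −F gives Δ = (-0.350, 0.476).
Then the next iterate is (x, y)₁ = (2.150, -1.024).
Round to (2.150, -1.024) and repeat: F = (1.92978, 4.02989), J = [[5.37315, -6.65640], [5.24288, -11.824]].
Δ = (0.140, 0.403), so (x, y)₂ = (2.290, -0.621).

(2.290, -0.621)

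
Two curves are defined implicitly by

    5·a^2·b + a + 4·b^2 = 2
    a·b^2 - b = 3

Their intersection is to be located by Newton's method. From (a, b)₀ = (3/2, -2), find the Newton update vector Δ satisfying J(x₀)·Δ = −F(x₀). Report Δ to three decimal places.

(-0.328, 0.527)

At (3/2, -2): F = (-7.000, 5.000).
Jacobian J = [[10·a·b + 1, 5·a^2 + 8·b], [b^2, 2·a·b - 1]].
At the point, J = [[-29.000, -4.750], [4.000, -7.000]] (det J = 222.000).
Solving J·Δ = −F gives Δ = (-0.328, 0.527).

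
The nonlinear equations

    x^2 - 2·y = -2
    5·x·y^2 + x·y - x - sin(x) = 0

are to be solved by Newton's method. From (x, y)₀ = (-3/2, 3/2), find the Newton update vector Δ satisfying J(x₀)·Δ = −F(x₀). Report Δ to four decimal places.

(0.6633, -0.3700)

At (-3/2, 3/2): F = (1.2500, -16.627505).
Jacobian J = [[2·x, -2], [5·y^2 + y - cos(x) - 1, 10·x·y + x]].
At the point, J = [[-3.0000, -2.0000], [11.679263, -24.0000]] (det J = 95.358526).
Solving J·Δ = −F gives Δ = (0.6633, -0.3700).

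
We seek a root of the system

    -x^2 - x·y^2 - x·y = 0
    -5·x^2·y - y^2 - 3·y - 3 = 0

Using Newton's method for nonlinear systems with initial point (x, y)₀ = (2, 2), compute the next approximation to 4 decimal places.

At (2, 2): F = (-16.0000, -53.0000).
Jacobian J = [[-2·x - y^2 - y, -2·x·y - x], [-10·x·y, -5·x^2 - 2·y - 3]].
At the point, J = [[-10.0000, -10.0000], [-40.0000, -27.0000]] (det J = -130.0000).
Solving J·Δ = −F gives Δ = (-0.7538, -0.8462).
Then the next iterate is (x, y)₁ = (1.2462, 1.1538).

(1.2462, 1.1538)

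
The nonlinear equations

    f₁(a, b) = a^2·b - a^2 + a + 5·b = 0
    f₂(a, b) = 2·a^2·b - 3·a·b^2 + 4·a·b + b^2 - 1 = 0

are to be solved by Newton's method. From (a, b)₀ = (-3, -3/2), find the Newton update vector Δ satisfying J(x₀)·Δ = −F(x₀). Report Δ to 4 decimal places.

At (-3, -3/2): F = (-33.0000, 12.5000).
Jacobian J = [[2·a·b - 2·a + 1, a^2 + 5], [4·a·b - 3·b^2 + 4·b, 2·a^2 - 6·a·b + 4·a + 2·b]].
At the point, J = [[16.0000, 14.0000], [5.2500, -24.0000]] (det J = -457.5000).
Solving J·Δ = −F gives Δ = (1.3486, 0.8158).

(1.3486, 0.8158)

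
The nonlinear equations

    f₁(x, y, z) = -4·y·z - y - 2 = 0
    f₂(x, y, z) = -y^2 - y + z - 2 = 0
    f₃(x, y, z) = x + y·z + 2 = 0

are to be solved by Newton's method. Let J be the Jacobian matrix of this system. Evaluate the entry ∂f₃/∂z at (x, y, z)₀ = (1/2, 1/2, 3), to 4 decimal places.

0.5000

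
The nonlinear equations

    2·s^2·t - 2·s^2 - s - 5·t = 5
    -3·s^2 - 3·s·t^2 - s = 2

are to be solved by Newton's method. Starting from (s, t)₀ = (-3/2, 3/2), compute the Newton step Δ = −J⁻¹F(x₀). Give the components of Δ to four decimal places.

(-2.1862, -0.0105)

At (-3/2, 3/2): F = (-8.7500, 2.8750).
Jacobian J = [[4·s·t - 4·s - 1, 2·s^2 - 5], [-6·s - 3·t^2 - 1, -6·s·t]].
At the point, J = [[-4.0000, -0.5000], [1.2500, 13.5000]] (det J = -53.3750).
Solving J·Δ = −F gives Δ = (-2.1862, -0.0105).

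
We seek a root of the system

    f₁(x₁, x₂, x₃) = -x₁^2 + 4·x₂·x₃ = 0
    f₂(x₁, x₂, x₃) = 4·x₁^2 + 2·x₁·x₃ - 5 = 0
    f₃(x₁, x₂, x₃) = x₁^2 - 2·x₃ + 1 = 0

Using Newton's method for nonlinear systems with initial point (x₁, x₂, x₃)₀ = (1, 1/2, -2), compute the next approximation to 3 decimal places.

At (1, 1/2, -2): F = (-5.000, -5.000, 6.000).
Jacobian J = [[-2·x₁, 4·x₃, 4·x₂], [8·x₁ + 2·x₃, 0, 2·x₁], [2·x₁, 0, -2]].
At the point, J = [[-2.000, -8.000, 2.000], [4.000, 0.000, 2.000], [2.000, 0.000, -2.000]] (det J = -96.000).
Solving J·Δ = −F gives Δ = (-0.167, 0.125, 2.833).
Then the next iterate is (x₁, x₂, x₃)₁ = (0.833, 0.625, 0.833).

(0.833, 0.625, 0.833)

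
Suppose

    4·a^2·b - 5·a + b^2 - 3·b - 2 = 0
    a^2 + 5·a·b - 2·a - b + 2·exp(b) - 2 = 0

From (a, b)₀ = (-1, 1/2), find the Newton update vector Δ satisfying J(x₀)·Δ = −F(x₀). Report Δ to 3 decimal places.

At (-1, 1/2): F = (3.750, 1.29744).
Jacobian J = [[8·a·b - 5, 4·a^2 + 2·b - 3], [2·a + 5·b - 2, 5·a + 2·exp(b) - 1]].
At the point, J = [[-9.000, 2.000], [-1.500, -2.70256]] (det J = 27.32302).
Solving J·Δ = −F gives Δ = (0.466, 0.221).

(0.466, 0.221)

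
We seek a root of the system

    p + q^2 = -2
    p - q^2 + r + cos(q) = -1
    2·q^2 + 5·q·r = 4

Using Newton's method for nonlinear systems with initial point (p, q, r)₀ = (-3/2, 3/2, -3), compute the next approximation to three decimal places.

At (-3/2, 3/2, -3): F = (2.750, -5.67926, -22.000).
Jacobian J = [[1, 2·q, 0], [1, -2·q - sin(q), 1], [0, 4·q + 5·r, 5·q]].
At the point, J = [[1.000, 3.000, 0.000], [1.000, -3.99749, 1.000], [0.000, -9.000, 7.500]] (det J = -43.48121).
Solving J·Δ = −F gives Δ = (0.094, -0.948, 1.796).
Then the next iterate is (p, q, r)₁ = (-1.406, 0.552, -1.204).

(-1.406, 0.552, -1.204)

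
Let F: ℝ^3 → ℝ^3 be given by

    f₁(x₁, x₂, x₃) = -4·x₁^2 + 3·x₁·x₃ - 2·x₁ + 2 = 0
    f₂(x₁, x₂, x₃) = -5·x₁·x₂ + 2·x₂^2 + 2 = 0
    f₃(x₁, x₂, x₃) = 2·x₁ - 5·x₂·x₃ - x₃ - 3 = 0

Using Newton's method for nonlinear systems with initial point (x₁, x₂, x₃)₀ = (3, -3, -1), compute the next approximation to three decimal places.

(1.451, -1.453, -0.546)

At (3, -3, -1): F = (-49.000, 65.000, -11.000).
Jacobian J = [[-8·x₁ + 3·x₃ - 2, 0, 3·x₁], [-5·x₂, -5·x₁ + 4·x₂, 0], [2, -5·x₃, -5·x₂ - 1]].
At the point, J = [[-29.000, 0.000, 9.000], [15.000, -27.000, 0.000], [2.000, 5.000, 14.000]] (det J = 12123.000).
Solving J·Δ = −F gives Δ = (-1.549, 1.547, 0.454).
Then the next iterate is (x₁, x₂, x₃)₁ = (1.451, -1.453, -0.546).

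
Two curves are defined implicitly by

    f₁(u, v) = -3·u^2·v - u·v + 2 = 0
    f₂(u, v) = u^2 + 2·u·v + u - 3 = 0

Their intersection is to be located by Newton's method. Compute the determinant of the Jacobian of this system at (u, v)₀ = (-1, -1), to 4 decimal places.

4.0000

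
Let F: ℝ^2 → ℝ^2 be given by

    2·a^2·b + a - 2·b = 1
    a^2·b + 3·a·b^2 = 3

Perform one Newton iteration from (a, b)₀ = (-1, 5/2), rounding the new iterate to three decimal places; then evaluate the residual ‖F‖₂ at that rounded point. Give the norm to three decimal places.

4.847

At (-1, 5/2): F = (-2.000, -19.250).
Jacobian J = [[4·a·b + 1, 2·a^2 - 2], [2·a·b + 3·b^2, a^2 + 6·a·b]].
At the point, J = [[-9.000, 0.000], [13.750, -14.000]] (det J = 126.000).
Solving J·Δ = −F gives Δ = (-0.222, -1.593).
Then the next iterate is (a, b)₁ = (-1.222, 0.907).
Re-evaluating at (-1.222, 0.907): F = (-1.32718, -4.66142), so ‖F‖₂ = 4.847.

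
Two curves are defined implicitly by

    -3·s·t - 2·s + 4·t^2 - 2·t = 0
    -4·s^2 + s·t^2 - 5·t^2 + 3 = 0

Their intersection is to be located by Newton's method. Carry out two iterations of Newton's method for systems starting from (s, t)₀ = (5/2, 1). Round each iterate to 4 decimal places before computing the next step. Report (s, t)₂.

At (5/2, 1): F = (-10.5000, -24.5000).
Jacobian J = [[-3·t - 2, -3·s + 8·t - 2], [-8·s + t^2, 2·s·t - 10·t]].
At the point, J = [[-5.0000, -1.5000], [-19.0000, -5.0000]] (det J = -3.5000).
Solving J·Δ = −F gives Δ = (4.5000, -22.0000).
Then the next iterate is (s, t)₁ = (7.0000, -21.0000).
Round to (7.0000, -21.0000) and repeat: F = (2233.0000, 689.0000), J = [[61.0000, -191.0000], [385.0000, -84.0000]].
Δ = (0.8182, 11.9524), so (s, t)₂ = (7.8182, -9.0476).

(7.8182, -9.0476)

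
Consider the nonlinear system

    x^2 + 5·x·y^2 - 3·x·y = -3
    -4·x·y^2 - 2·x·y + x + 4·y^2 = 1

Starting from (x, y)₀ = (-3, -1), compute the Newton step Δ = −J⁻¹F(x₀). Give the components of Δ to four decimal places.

(6.0000, 0.0000)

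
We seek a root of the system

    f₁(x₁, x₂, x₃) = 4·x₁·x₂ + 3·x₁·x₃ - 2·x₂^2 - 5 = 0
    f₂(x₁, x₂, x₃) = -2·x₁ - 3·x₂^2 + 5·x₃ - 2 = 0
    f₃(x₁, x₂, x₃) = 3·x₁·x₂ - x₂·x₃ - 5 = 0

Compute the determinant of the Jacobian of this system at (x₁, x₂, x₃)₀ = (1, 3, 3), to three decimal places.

J = [[4·x₂ + 3·x₃, 4·x₁ - 4·x₂, 3·x₁], [-2, -6·x₂, 5], [3·x₂, 3·x₁ - x₃, -x₂]].
At the point, J = [[21.000, -8.000, 3.000], [-2.000, -18.000, 5.000], [9.000, 0.000, -3.000]].
det J = 1308.000.

1308.000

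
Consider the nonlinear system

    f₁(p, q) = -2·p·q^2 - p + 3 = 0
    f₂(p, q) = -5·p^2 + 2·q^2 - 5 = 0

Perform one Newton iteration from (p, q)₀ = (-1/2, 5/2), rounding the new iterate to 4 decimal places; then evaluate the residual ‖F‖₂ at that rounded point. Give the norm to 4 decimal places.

At (-1/2, 5/2): F = (9.7500, 6.2500).
Jacobian J = [[-2·q^2 - 1, -4·p·q], [-10·p, 4·q]].
At the point, J = [[-13.5000, 5.0000], [5.0000, 10.0000]] (det J = -160.0000).
Solving J·Δ = −F gives Δ = (0.4141, -0.8320).
Then the next iterate is (p, q)₁ = (-0.0859, 1.6680).
Re-evaluating at (-0.0859, 1.6680): F = (3.563886, 0.527554), so ‖F‖₂ = 3.6027.

3.6027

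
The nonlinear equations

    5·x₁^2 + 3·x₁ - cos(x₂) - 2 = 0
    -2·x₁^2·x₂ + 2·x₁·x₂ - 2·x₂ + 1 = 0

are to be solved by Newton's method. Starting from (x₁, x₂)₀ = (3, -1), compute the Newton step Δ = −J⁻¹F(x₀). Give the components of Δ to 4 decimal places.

At (3, -1): F = (51.459698, 15.0000).
Jacobian J = [[10·x₁ + 3, sin(x₂)], [-4·x₁·x₂ + 2·x₂, -2·x₁^2 + 2·x₁ - 2]].
At the point, J = [[33.0000, -0.841471], [10.0000, -14.0000]] (det J = -453.585290).
Solving J·Δ = −F gives Δ = (-1.5605, -0.0432).

(-1.5605, -0.0432)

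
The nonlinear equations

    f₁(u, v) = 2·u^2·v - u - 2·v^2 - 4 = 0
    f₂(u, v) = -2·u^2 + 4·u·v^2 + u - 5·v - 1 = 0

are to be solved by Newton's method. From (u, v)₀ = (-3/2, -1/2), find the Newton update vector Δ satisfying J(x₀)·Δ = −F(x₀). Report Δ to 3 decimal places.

At (-3/2, -1/2): F = (-5.250, -6.000).
Jacobian J = [[4·u·v - 1, 2·u^2 - 4·v], [-4·u + 4·v^2 + 1, 8·u·v - 5]].
At the point, J = [[2.000, 6.500], [8.000, 1.000]] (det J = -50.000).
Solving J·Δ = −F gives Δ = (0.675, 0.600).

(0.675, 0.600)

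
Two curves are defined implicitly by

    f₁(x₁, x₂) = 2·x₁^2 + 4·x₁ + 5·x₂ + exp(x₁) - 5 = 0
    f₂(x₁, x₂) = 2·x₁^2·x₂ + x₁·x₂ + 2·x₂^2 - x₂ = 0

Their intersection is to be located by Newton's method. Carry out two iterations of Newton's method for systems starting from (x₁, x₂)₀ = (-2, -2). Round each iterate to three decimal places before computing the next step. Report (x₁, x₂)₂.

(-0.438, 1.319)

At (-2, -2): F = (-14.86466, -2.000).
Jacobian J = [[4·x₁ + exp(x₁) + 4, 5], [4·x₁·x₂ + x₂, 2·x₁^2 + x₁ + 4·x₂ - 1]].
At the point, J = [[-3.86466, 5.000], [14.000, -3.000]] (det J = -58.40601).
Solving J·Δ = −F gives Δ = (0.935, 3.695).
Then the next iterate is (x₁, x₂)₁ = (-1.065, 1.695).
Round to (-1.065, 1.695) and repeat: F = (1.82818, 6.09090), J = [[0.08473, 5.000], [-5.52570, 6.98345]].
Δ = (0.627, -0.376), so (x₁, x₂)₂ = (-0.438, 1.319).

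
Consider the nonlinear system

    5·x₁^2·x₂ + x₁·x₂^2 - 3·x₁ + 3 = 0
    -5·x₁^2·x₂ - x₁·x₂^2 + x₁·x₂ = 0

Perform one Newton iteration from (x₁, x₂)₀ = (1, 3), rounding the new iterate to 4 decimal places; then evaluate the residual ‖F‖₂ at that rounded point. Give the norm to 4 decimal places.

0.7500

At (1, 3): F = (24.0000, -21.0000).
Jacobian J = [[10·x₁·x₂ + x₂^2 - 3, 5·x₁^2 + 2·x₁·x₂], [-10·x₁·x₂ - x₂^2 + x₂, -5·x₁^2 - 2·x₁·x₂ + x₁]].
At the point, J = [[36.0000, 11.0000], [-36.0000, -10.0000]] (det J = 36.0000).
Solving J·Δ = −F gives Δ = (0.2500, -3.0000).
Then the next iterate is (x₁, x₂)₁ = (1.2500, 0.0000).
Re-evaluating at (1.2500, 0.0000): F = (-0.7500, 0.0000), so ‖F‖₂ = 0.7500.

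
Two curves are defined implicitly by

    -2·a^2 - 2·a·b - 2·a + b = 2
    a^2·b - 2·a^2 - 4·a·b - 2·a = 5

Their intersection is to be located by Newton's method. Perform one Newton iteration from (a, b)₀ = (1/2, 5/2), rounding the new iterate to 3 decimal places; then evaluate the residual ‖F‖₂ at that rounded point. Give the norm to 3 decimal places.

5.696

At (1/2, 5/2): F = (-3.500, -10.875).
Jacobian J = [[-4·a - 2·b - 2, -2·a + 1], [2·a·b - 4·a - 4·b - 2, a^2 - 4·a]].
At the point, J = [[-9.000, 0.000], [-11.500, -1.750]] (det J = 15.750).
Solving J·Δ = −F gives Δ = (-0.389, -3.659).
Then the next iterate is (a, b)₁ = (0.111, -1.159).
Re-evaluating at (0.111, -1.159): F = (-3.14834, -4.74633), so ‖F‖₂ = 5.696.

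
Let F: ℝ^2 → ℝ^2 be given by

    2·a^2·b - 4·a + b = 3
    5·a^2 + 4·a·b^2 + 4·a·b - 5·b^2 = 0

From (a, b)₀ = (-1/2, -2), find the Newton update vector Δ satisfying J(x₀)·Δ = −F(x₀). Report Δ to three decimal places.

(-15.528, 2.667)

At (-1/2, -2): F = (-4.000, -22.750).
Jacobian J = [[4·a·b - 4, 2·a^2 + 1], [10·a + 4·b^2 + 4·b, 8·a·b + 4·a - 10·b]].
At the point, J = [[0.000, 1.500], [3.000, 26.000]] (det J = -4.500).
Solving J·Δ = −F gives Δ = (-15.528, 2.667).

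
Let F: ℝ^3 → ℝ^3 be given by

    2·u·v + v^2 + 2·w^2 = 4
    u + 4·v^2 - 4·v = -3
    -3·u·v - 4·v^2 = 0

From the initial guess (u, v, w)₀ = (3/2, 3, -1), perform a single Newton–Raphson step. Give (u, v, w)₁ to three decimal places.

At (3/2, 3, -1): F = (16.000, 28.500, -49.500).
Jacobian J = [[2·v, 2·u + 2·v, 4·w], [1, 8·v - 4, 0], [-3·v, -3·u - 8·v, 0]].
At the point, J = [[6.000, 9.000, -4.000], [1.000, 20.000, 0.000], [-9.000, -28.500, 0.000]] (det J = -606.000).
Solving J·Δ = −F gives Δ = (-1.173, -1.366, -0.834).
Then the next iterate is (u, v, w)₁ = (0.327, 1.634, -1.834).

(0.327, 1.634, -1.834)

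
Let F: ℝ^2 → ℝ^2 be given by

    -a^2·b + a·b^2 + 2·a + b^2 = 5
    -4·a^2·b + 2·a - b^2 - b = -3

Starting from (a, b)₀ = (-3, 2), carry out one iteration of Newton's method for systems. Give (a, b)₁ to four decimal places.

At (-3, 2): F = (-37.0000, -81.0000).
Jacobian J = [[-2·a·b + b^2 + 2, -a^2 + 2·a·b + 2·b], [-8·a·b + 2, -4·a^2 - 2·b - 1]].
At the point, J = [[18.0000, -17.0000], [50.0000, -41.0000]] (det J = 112.0000).
Solving J·Δ = −F gives Δ = (-1.2500, -3.5000).
Then the next iterate is (a, b)₁ = (-4.2500, -1.5000).

(-4.2500, -1.5000)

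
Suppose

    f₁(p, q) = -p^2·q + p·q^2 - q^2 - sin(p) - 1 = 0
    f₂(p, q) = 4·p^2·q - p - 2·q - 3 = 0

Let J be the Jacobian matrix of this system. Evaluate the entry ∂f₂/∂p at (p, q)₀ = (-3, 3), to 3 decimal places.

-73.000

∂f₂/∂p = 8·p·q - 1.
At (-3, 3) this is -73.000.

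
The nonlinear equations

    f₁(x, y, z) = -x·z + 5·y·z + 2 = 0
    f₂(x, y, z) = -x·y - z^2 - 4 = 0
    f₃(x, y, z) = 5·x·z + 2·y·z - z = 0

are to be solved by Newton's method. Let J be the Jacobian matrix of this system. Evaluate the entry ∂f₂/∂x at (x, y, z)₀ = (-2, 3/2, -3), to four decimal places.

-1.5000

∂f₂/∂x = -y.
At (-2, 3/2, -3) this is -1.5000.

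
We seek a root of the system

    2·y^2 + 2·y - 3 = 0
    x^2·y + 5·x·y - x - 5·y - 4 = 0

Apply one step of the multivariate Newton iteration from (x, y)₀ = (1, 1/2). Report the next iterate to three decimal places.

At (1, 1/2): F = (-1.500, -4.500).
Jacobian J = [[0, 4·y + 2], [2·x·y + 5·y - 1, x^2 + 5·x - 5]].
At the point, J = [[0.000, 4.000], [2.500, 1.000]] (det J = -10.000).
Solving J·Δ = −F gives Δ = (1.650, 0.375).
Then the next iterate is (x, y)₁ = (2.650, 0.875).

(2.650, 0.875)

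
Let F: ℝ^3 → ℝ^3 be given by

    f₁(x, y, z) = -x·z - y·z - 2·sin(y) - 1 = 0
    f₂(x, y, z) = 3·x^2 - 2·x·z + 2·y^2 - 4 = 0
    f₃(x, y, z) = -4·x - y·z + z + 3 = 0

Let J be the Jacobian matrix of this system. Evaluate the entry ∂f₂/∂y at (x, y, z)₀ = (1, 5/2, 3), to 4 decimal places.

10.0000

∂f₂/∂y = 4·y.
At (1, 5/2, 3) this is 10.0000.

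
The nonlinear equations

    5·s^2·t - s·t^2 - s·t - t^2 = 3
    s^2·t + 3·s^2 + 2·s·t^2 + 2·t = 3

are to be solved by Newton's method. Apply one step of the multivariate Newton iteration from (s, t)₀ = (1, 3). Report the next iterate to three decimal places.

(0.841, 1.518)

At (1, 3): F = (-9.000, 27.000).
Jacobian J = [[10·s·t - t^2 - t, 5·s^2 - 2·s·t - s - 2·t], [2·s·t + 6·s + 2·t^2, s^2 + 4·s·t + 2]].
At the point, J = [[18.000, -8.000], [30.000, 15.000]] (det J = 510.000).
Solving J·Δ = −F gives Δ = (-0.159, -1.482).
Then the next iterate is (s, t)₁ = (0.841, 1.518).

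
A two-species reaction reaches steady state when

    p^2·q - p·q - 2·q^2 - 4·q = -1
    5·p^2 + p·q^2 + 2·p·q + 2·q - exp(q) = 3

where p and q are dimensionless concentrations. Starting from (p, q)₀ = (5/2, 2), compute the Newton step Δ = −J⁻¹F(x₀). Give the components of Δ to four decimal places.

(-0.8536, -1.7368)

At (5/2, 2): F = (-7.5000, 44.860944).
Jacobian J = [[2·p·q - q, p^2 - p - 4·q - 4], [10·p + q^2 + 2·q, 2·p·q + 2·p - exp(q) + 2]].
At the point, J = [[8.0000, -8.2500], [33.0000, 9.610944]] (det J = 349.137551).
Solving J·Δ = −F gives Δ = (-0.8536, -1.7368).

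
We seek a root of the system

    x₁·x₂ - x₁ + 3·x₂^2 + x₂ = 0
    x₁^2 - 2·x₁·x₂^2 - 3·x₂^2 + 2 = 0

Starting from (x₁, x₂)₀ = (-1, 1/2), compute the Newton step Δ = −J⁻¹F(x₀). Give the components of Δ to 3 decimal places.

(1.250, -0.375)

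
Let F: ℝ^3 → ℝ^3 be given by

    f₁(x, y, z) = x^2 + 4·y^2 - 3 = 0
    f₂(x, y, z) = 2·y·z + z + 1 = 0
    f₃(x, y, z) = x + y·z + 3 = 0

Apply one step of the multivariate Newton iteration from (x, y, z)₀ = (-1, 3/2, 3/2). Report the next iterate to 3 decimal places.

(-2.324, 0.696, 0.353)

At (-1, 3/2, 3/2): F = (7.000, 7.000, 4.250).
Jacobian J = [[2·x, 8·y, 0], [0, 2·z, 2·y + 1], [1, z, y]].
At the point, J = [[-2.000, 12.000, 0.000], [0.000, 3.000, 4.000], [1.000, 1.500, 1.500]] (det J = 51.000).
Solving J·Δ = −F gives Δ = (-1.324, -0.804, -1.147).
Then the next iterate is (x, y, z)₁ = (-2.324, 0.696, 0.353).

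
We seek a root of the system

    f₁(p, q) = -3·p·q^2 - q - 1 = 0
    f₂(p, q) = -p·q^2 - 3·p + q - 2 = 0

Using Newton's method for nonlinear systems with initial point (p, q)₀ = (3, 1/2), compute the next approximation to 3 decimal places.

At (3, 1/2): F = (-3.750, -11.250).
Jacobian J = [[-3·q^2, -6·p·q - 1], [-q^2 - 3, -2·p·q + 1]].
At the point, J = [[-0.750, -10.000], [-3.250, -2.000]] (det J = -31.000).
Solving J·Δ = −F gives Δ = (-3.387, -0.121).
Then the next iterate is (p, q)₁ = (-0.387, 0.379).

(-0.387, 0.379)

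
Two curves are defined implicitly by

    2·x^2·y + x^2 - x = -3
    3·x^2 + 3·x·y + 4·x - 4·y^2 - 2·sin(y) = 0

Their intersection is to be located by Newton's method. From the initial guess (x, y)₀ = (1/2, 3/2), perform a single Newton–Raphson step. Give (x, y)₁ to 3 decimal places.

(-0.409, -0.046)

At (1/2, 3/2): F = (3.500, -5.99499).
Jacobian J = [[4·x·y + 2·x - 1, 2·x^2], [6·x + 3·y + 4, 3·x - 8·y - 2·cos(y)]].
At the point, J = [[3.000, 0.500], [11.500, -10.64147]] (det J = -37.67442).
Solving J·Δ = −F gives Δ = (-0.909, -1.546).
Then the next iterate is (x, y)₁ = (-0.409, -0.046).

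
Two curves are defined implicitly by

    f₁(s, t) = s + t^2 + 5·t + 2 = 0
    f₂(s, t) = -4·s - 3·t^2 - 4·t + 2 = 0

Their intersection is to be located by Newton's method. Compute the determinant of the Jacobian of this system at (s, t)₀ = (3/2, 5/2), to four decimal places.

J = [[1, 2·t + 5], [-4, -6·t - 4]].
At the point, J = [[1.0000, 10.0000], [-4.0000, -19.0000]].
det J = 21.0000.

21.0000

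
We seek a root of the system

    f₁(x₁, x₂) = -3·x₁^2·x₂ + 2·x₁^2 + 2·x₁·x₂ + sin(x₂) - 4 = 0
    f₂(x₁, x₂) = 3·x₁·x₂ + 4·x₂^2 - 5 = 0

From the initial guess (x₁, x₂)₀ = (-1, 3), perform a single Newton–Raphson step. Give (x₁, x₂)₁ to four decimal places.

At (-1, 3): F = (-16.858880, 22.0000).
Jacobian J = [[-6·x₁·x₂ + 4·x₁ + 2·x₂, -3·x₁^2 + 2·x₁ + cos(x₂)], [3·x₂, 3·x₁ + 8·x₂]].
At the point, J = [[20.0000, -5.989992], [9.0000, 21.0000]] (det J = 473.909932).
Solving J·Δ = −F gives Δ = (0.4690, -1.2486).
Then the next iterate is (x₁, x₂)₁ = (-0.5310, 1.7514).

(-0.5310, 1.7514)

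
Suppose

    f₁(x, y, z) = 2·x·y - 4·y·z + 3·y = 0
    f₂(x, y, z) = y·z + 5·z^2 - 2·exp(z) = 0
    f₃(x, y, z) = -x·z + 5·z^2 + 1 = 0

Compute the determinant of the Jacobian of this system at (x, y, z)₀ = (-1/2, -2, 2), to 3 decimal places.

-93.337

J = [[2·y, 2·x - 4·z + 3, -4·y], [0, z, y + 10·z - 2·exp(z)], [-z, 0, -x + 10·z]].
At the point, J = [[-4.000, -6.000, 8.000], [0.000, 2.000, 3.22189], [-2.000, 0.000, 20.500]].
det J = -93.337.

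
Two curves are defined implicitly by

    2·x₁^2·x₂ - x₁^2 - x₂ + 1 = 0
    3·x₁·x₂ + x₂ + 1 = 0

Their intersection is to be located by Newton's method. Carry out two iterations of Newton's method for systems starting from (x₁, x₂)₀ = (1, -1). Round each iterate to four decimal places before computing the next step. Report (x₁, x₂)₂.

At (1, -1): F = (-1.0000, -3.0000).
Jacobian J = [[4·x₁·x₂ - 2·x₁, 2·x₁^2 - 1], [3·x₂, 3·x₁ + 1]].
At the point, J = [[-6.0000, 1.0000], [-3.0000, 4.0000]] (det J = -21.0000).
Solving J·Δ = −F gives Δ = (-0.0476, 0.7143).
Then the next iterate is (x₁, x₂)₁ = (0.9524, -0.2857).
Round to (0.9524, -0.2857) and repeat: F = (-0.139663, -0.102002), J = [[-2.993203, 0.814132], [-0.8571, 3.8572]].
Δ = (-0.0420, 0.0171), so (x₁, x₂)₂ = (0.9104, -0.2686).

(0.9104, -0.2686)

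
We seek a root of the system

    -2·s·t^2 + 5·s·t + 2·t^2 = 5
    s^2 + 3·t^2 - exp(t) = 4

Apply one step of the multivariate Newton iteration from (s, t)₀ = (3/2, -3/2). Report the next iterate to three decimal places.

(-0.022, -1.477)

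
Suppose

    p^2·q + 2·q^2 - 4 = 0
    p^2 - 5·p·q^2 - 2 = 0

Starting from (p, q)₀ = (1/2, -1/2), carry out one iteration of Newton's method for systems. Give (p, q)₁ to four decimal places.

At (1/2, -1/2): F = (-3.6250, -2.3750).
Jacobian J = [[2·p·q, p^2 + 4·q], [2·p - 5·q^2, -10·p·q]].
At the point, J = [[-0.5000, -1.7500], [-0.2500, 2.5000]] (det J = -1.6875).
Solving J·Δ = −F gives Δ = (-7.8333, 0.1667).
Then the next iterate is (p, q)₁ = (-7.3333, -0.3333).

(-7.3333, -0.3333)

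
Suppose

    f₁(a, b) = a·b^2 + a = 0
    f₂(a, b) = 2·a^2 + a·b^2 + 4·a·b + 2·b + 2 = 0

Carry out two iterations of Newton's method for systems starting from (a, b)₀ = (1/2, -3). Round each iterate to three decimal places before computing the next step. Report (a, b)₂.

(-0.128, 3.552)

At (1/2, -3): F = (5.000, -5.000).
Jacobian J = [[b^2 + 1, 2·a·b], [4·a + b^2 + 4·b, 2·a·b + 4·a + 2]].
At the point, J = [[10.000, -3.000], [-1.000, 1.000]] (det J = 7.000).
Solving J·Δ = −F gives Δ = (1.429, 6.429).
Then the next iterate is (a, b)₁ = (1.929, 3.429).
Round to (1.929, 3.429) and repeat: F = (24.61026, 65.43951), J = [[12.75804, 13.22908], [33.19004, 22.94508]].
Δ = (-2.057, 0.123), so (a, b)₂ = (-0.128, 3.552).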